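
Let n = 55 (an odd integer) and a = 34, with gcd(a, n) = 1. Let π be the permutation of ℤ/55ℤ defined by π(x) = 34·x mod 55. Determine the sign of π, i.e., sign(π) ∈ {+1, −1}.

+1

Start at x=34: 34 → 1 → 34 (one orbit).
33 cycles of lengths [2, 2, 2, 2, 2, 2, 2, 2, 2, 2, 2, 2, 2, 2, 2, 2, 2, 2, 2, 2, 2, 2, 1, 1, 1, 1, 1, 1, 1, 1, 1, 1, 1].
Σ(ℓ_i−1) = 55−33 = 22; sign = (−1)^22 = +1.
Zolotarev: (34|55) = +1, matching the cycle-count sign.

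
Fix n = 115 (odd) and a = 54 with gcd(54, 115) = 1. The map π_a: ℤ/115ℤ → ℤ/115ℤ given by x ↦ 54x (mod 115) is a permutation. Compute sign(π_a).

+1

Trace 64: π^k(64) = [64, 6, 94, 16, 59, 81, 4] for k=0..6.
Cycle lengths of π_54 on ℤ/115ℤ: [22, 22, 22, 22, 11, 11, 2, 2, 1]; 9 cycles in total.
115 − 9 = 106 transpositions; sign(π) = (−1)^106 = +1.
Zolotarev: (54|115) = +1, matching the cycle-count sign.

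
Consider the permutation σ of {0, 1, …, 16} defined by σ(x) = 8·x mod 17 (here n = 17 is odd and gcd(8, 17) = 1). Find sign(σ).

+1

Start at x=2: 2 → 16 → 9 → 4 → 15 → 1 → 8 → … (one orbit).
3 cycles of lengths [8, 8, 1].
3 cycles on 17: each ℓ→(−1)^(ℓ−1), product (−1)^14 = +1.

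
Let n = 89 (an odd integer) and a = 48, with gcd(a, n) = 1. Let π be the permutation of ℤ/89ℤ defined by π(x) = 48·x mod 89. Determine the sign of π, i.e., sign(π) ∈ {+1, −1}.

-1

Trace 40: π^k(40) = [40, 51, 45, 24, 84, 27, 50] for k=0..6.
Cycle type of π: 88 + 1; total 2 cycles.
Σ(ℓ_i−1) = 89−2 = 87; sign = (−1)^87 = -1.
Check: (48/89) = -1 by Zolotarev.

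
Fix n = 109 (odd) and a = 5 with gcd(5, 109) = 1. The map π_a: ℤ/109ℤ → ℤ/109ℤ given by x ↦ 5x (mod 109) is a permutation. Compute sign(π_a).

+1

Start at x=80: 80 → 73 → 38 → 81 → 78 → 63 → 97 → … (one orbit).
Decompose π into cycles: lengths [27, 27, 27, 27, 1] (5 cycles, including the fixed point 0).
With 5 cycles on 109 points, sign = (−1)^{109−5} = +1.
The Jacobi symbol (5|109) = +1 (Zolotarev) agrees.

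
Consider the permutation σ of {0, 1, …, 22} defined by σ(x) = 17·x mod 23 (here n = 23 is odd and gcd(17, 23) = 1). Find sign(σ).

Start at x=2: 2 → 11 → 3 → 5 → 16 → 19 → 1 → … (one orbit).
Cycle lengths of π_17 on ℤ/23ℤ: [22, 1]; 2 cycles in total.
23 − 2 = 21 transpositions; sign(π) = (−1)^21 = -1.
The Jacobi symbol (17|23) = -1 (Zolotarev) agrees.

-1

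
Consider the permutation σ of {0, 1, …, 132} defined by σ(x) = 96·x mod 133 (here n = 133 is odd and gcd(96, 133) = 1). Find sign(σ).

-1

Orbit of 39 under x↦96x: [39, 20, 58, 115, 1, 96]… (length divides ord_133(96)).
Cycle lengths of π_96 on ℤ/133ℤ: [6, 6, 6, 6, 6, 6, 6, 6, 6, 6, 6, 6, 6, 6, 6, 6, 6, 6, 6, 1, 1, 1, 1, 1, 1, 1, 1, 1, 1, 1, 1, 1, 1, 1, 1, 1, 1, 1]; 38 cycles in total.
133 − 38 = 95 transpositions; sign(π) = (−1)^95 = -1.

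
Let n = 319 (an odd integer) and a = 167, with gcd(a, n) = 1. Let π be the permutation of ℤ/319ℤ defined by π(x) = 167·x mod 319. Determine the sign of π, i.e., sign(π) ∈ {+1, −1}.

-1

Start at x=82: 82 → 296 → 306 → 62 → 146 → 138 → 78 → … (one orbit).
Cycle type of π: 70×4 + 14×2 + 10 + 1; total 8 cycles.
319 − 8 = 311 transpositions; sign(π) = (−1)^311 = -1.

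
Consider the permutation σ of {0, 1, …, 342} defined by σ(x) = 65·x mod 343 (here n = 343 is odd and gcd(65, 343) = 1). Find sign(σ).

Orbit of 183 under x↦65x: [183, 233, 53, 15, 289, 263, 288]… (length divides ord_343(65)).
The orbit structure of x ↦ 65x mod 343: 7 orbits of sizes [147, 147, 21, 21, 3, 3, 1].
7 cycles on 343: each ℓ→(−1)^(ℓ−1), product (−1)^336 = +1.
(65|343)_J = +1 (Zolotarev's lemma cross-check).

+1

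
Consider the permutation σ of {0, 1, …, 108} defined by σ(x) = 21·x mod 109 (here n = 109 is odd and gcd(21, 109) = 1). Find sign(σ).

+1

Start at x=97: 97 → 75 → 49 → 48 → 27 → 22 → 26 → … (one orbit).
The orbit structure of x ↦ 21x mod 109: 5 orbits of sizes [27, 27, 27, 27, 1].
109 − 5 = 104 transpositions; sign(π) = (−1)^104 = +1.
(21|109)_J = +1 (Zolotarev's lemma cross-check).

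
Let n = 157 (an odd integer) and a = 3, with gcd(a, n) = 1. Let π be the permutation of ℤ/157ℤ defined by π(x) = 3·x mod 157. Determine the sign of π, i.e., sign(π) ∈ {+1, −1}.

Start at x=30: 30 → 90 → 113 → 25 → 75 → 68 → 47 → … (one orbit).
The orbit structure of x ↦ 3x mod 157: 3 orbits of sizes [78, 78, 1].
157 − 3 = 154 transpositions; sign(π) = (−1)^154 = +1.
Check: (3/157) = +1 by Zolotarev.

+1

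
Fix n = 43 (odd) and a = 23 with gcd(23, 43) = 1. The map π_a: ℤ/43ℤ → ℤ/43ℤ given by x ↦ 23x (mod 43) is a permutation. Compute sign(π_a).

+1

Trace 9: π^k(9) = [9, 35, 31, 25, 16, 24, 36] for k=0..6.
Decompose π into cycles: lengths [21, 21, 1] (3 cycles, including the fixed point 0).
3 cycles on 43: each ℓ→(−1)^(ℓ−1), product (−1)^40 = +1.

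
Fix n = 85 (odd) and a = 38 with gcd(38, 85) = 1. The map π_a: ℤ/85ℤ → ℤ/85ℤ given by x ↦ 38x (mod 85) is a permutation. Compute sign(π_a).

Trace 38: π^k(38) = [38, 84, 47, 1] for k=0..3.
π_38 has 22 disjoint cycles with lengths [4, 4, 4, 4, 4, 4, 4, 4, 4, 4, 4, 4, 4, 4, 4, 4, 4, 4, 4, 4, 4, 1] on {0,…,84}.
Σ(ℓ_i−1) = 85−22 = 63; sign = (−1)^63 = -1.

-1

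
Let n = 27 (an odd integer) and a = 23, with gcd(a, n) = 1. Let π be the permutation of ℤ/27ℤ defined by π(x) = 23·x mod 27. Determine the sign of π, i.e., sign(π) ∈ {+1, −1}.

Trace 8: π^k(8) = [8, 22, 20, 1, 23, 16, 17] for k=0..6.
Decompose π into cycles: lengths [18, 6, 2, 1] (4 cycles, including the fixed point 0).
4 cycles on 27: each ℓ→(−1)^(ℓ−1), product (−1)^23 = -1.

-1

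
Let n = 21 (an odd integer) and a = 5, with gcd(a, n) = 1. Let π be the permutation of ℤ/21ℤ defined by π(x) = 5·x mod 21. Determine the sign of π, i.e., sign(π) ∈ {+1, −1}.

Start at x=16: 16 → 17 → 1 → 5 → 4 → 20 → 16 (one orbit).
Cycle lengths of π_5 on ℤ/21ℤ: [6, 6, 6, 2, 1]; 5 cycles in total.
5 cycles on 21: each ℓ→(−1)^(ℓ−1), product (−1)^16 = +1.
Check: (5/21) = +1 by Zolotarev.

+1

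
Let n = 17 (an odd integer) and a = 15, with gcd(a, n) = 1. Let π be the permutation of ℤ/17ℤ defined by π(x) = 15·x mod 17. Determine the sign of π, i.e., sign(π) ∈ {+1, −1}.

Trace 15: π^k(15) = [15, 4, 9, 16, 2, 13, 8] for k=0..6.
The orbit structure of x ↦ 15x mod 17: 3 orbits of sizes [8, 8, 1].
Σ(ℓ_i−1) = 17−3 = 14; sign = (−1)^14 = +1.

+1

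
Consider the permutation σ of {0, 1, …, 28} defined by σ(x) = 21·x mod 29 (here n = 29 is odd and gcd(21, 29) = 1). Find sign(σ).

Start at x=22: 22 → 27 → 16 → 17 → 9 → 15 → 25 → … (one orbit).
The orbit structure of x ↦ 21x mod 29: 2 orbits of sizes [28, 1].
2 cycles on 29: each ℓ→(−1)^(ℓ−1), product (−1)^27 = -1.

-1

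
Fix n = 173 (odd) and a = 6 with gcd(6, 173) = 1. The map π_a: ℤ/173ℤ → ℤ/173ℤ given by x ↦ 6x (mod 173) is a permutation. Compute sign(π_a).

+1

Start at x=29: 29 → 1 → 6 → 36 → 43 → 85 → 164 → … (one orbit).
π_6 has 5 disjoint cycles with lengths [43, 43, 43, 43, 1] on {0,…,172}.
173 − 5 = 168 transpositions; sign(π) = (−1)^168 = +1.
Check: (6/173) = +1 by Zolotarev.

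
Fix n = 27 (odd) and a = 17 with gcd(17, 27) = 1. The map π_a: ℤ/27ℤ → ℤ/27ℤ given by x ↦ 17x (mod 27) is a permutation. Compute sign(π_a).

Start at x=17: 17 → 19 → 26 → 10 → 8 → 1 → 17 (one orbit).
The orbit structure of x ↦ 17x mod 27: 8 orbits of sizes [6, 6, 6, 2, 2, 2, 2, 1].
8 cycles on 27: each ℓ→(−1)^(ℓ−1), product (−1)^19 = -1.
(17|27)_J = -1 (Zolotarev's lemma cross-check).

-1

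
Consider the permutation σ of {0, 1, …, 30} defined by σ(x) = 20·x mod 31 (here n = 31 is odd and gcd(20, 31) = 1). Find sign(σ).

Orbit of 7 under x↦20x: [7, 16, 10, 14, 1, 20, 28]… (length divides ord_31(20)).
Decompose π into cycles: lengths [15, 15, 1] (3 cycles, including the fixed point 0).
With 3 cycles on 31 points, sign = (−1)^{31−3} = +1.
(20|31)_J = +1 (Zolotarev's lemma cross-check).

+1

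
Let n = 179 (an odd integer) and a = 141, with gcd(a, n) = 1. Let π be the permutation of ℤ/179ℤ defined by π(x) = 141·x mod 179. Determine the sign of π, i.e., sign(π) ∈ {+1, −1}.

Trace 61: π^k(61) = [61, 9, 16, 108, 13, 43, 156] for k=0..6.
The orbit structure of x ↦ 141x mod 179: 3 orbits of sizes [89, 89, 1].
Σ(ℓ_i−1) = 179−3 = 176; sign = (−1)^176 = +1.
Zolotarev: (141|179) = +1, matching the cycle-count sign.

+1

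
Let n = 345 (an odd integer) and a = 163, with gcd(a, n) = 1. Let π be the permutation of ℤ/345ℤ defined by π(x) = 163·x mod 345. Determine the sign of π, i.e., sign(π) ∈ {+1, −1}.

Trace 331: π^k(331) = [331, 133, 289, 187, 121, 58, 139] for k=0..6.
Cycle type of π: 44×6 + 11×6 + 4×3 + 1×3; total 18 cycles.
Σ(ℓ_i−1) = 345−18 = 327; sign = (−1)^327 = -1.
The Jacobi symbol (163|345) = -1 (Zolotarev) agrees.

-1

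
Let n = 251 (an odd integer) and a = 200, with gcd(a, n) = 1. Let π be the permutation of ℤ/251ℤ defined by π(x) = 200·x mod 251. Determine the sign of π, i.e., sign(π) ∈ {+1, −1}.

-1

Orbit of 94 under x↦200x: [94, 226, 20, 235, 63, 50, 211]… (length divides ord_251(200)).
π_200 has 6 disjoint cycles with lengths [50, 50, 50, 50, 50, 1] on {0,…,250}.
251 − 6 = 245 transpositions; sign(π) = (−1)^245 = -1.
The Jacobi symbol (200|251) = -1 (Zolotarev) agrees.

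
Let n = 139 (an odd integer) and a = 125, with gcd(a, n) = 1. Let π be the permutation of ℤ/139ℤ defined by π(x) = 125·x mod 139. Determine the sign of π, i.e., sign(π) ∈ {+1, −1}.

+1

Start at x=131: 131 → 112 → 100 → 129 → 1 → 125 → 57 → … (one orbit).
The orbit structure of x ↦ 125x mod 139: 7 orbits of sizes [23, 23, 23, 23, 23, 23, 1].
Σ(ℓ_i−1) = 139−7 = 132; sign = (−1)^132 = +1.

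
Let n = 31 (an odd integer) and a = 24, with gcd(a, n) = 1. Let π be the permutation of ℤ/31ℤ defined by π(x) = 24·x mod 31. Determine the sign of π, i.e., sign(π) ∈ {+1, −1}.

-1

Start at x=21: 21 → 8 → 6 → 20 → 15 → 19 → 22 → … (one orbit).
Cycle type of π: 30 + 1; total 2 cycles.
2 cycles on 31: each ℓ→(−1)^(ℓ−1), product (−1)^29 = -1.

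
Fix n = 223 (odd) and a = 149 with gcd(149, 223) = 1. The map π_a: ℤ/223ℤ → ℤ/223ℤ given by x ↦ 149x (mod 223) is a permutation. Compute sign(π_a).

-1

Start at x=56: 56 → 93 → 31 → 159 → 53 → 92 → 105 → … (one orbit).
Cycle lengths of π_149 on ℤ/223ℤ: [222, 1]; 2 cycles in total.
sign(π) = (−1)^{n − #cycles} = (−1)^{223−2} = (−1)^221 = -1.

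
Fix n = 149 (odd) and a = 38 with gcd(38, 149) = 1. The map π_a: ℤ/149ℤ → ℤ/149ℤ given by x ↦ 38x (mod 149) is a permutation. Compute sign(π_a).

Start at x=98: 98 → 148 → 111 → 46 → 109 → 119 → 52 → … (one orbit).
Decompose π into cycles: lengths [148, 1] (2 cycles, including the fixed point 0).
n − c = 149 − 2 = 147; sign = (−1)^147 = -1.
Check: (38/149) = -1 by Zolotarev.

-1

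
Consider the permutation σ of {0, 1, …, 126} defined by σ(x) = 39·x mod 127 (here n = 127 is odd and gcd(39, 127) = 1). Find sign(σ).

-1

Orbit of 11 under x↦39x: [11, 48, 94, 110, 99, 51, 84]… (length divides ord_127(39)).
The orbit structure of x ↦ 39x mod 127: 2 orbits of sizes [126, 1].
sign(π) = (−1)^{n − #cycles} = (−1)^{127−2} = (−1)^125 = -1.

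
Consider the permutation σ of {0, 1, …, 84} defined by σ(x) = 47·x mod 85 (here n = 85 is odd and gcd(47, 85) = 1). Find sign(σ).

Trace 38: π^k(38) = [38, 1, 47, 84] for k=0..3.
Decompose π into cycles: lengths [4, 4, 4, 4, 4, 4, 4, 4, 4, 4, 4, 4, 4, 4, 4, 4, 4, 4, 4, 4, 4, 1] (22 cycles, including the fixed point 0).
sign(π) = (−1)^{n − #cycles} = (−1)^{85−22} = (−1)^63 = -1.

-1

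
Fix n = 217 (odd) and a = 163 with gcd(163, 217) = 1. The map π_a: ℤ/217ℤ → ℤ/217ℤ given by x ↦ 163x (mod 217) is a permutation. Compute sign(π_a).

Trace 156: π^k(156) = [156, 39, 64, 16, 4, 1, 163] for k=0..6.
Cycle lengths of π_163 on ℤ/217ℤ: [15, 15, 15, 15, 15, 15, 15, 15, 15, 15, 15, 15, 5, 5, 5, 5, 5, 5, 3, 3, 1]; 21 cycles in total.
Σ(ℓ_i−1) = 217−21 = 196; sign = (−1)^196 = +1.
Check: (163/217) = +1 by Zolotarev.

+1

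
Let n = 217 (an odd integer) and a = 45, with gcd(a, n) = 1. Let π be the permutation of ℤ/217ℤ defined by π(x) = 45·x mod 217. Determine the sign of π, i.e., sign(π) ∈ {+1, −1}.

-1

Orbit of 8 under x↦45x: [8, 143, 142, 97, 25, 40, 64]… (length divides ord_217(45)).
10 cycles of lengths [30, 30, 30, 30, 30, 30, 15, 15, 6, 1].
sign(π) = (−1)^{n − #cycles} = (−1)^{217−10} = (−1)^207 = -1.
Check: (45/217) = -1 by Zolotarev.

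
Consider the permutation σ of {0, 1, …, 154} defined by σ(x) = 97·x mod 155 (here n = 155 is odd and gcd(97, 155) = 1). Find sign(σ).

-1

Trace 8: π^k(8) = [8, 1, 97, 109, 33, 101, 32] for k=0..6.
Cycle type of π: 20×6 + 5×6 + 4 + 1; total 14 cycles.
155 − 14 = 141 transpositions; sign(π) = (−1)^141 = -1.
The Jacobi symbol (97|155) = -1 (Zolotarev) agrees.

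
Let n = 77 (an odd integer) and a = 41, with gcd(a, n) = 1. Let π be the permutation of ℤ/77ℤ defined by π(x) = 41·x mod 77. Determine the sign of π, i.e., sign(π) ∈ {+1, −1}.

+1

Orbit of 64 under x↦41x: [64, 6, 15, 76, 36, 13, 71]… (length divides ord_77(41)).
The orbit structure of x ↦ 41x mod 77: 11 orbits of sizes [10, 10, 10, 10, 10, 10, 10, 2, 2, 2, 1].
11 cycles on 77: each ℓ→(−1)^(ℓ−1), product (−1)^66 = +1.
Zolotarev: (41|77) = +1, matching the cycle-count sign.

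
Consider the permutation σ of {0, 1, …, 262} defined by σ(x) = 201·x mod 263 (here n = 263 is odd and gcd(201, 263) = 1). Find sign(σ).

-1

Start at x=16: 16 → 60 → 225 → 252 → 156 → 59 → 24 → … (one orbit).
2 cycles of lengths [262, 1].
n − c = 263 − 2 = 261; sign = (−1)^261 = -1.
The Jacobi symbol (201|263) = -1 (Zolotarev) agrees.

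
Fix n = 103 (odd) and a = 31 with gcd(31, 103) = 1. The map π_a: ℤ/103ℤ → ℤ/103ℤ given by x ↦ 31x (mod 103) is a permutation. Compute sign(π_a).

Start at x=14: 14 → 22 → 64 → 27 → 13 → 94 → 30 → … (one orbit).
Cycle lengths of π_31 on ℤ/103ℤ: [34, 34, 34, 1]; 4 cycles in total.
4 cycles on 103: each ℓ→(−1)^(ℓ−1), product (−1)^99 = -1.

-1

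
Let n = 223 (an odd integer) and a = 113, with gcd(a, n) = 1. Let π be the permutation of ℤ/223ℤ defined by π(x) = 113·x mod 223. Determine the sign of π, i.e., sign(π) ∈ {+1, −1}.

Orbit of 73 under x↦113x: [73, 221, 220, 107, 49, 185, 166]… (length divides ord_223(113)).
The orbit structure of x ↦ 113x mod 223: 2 orbits of sizes [222, 1].
n − c = 223 − 2 = 221; sign = (−1)^221 = -1.
Check: (113/223) = -1 by Zolotarev.

-1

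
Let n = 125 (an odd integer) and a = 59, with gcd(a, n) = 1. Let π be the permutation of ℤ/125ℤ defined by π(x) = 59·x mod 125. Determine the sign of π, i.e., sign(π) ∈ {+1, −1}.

Trace 99: π^k(99) = [99, 91, 119, 21, 114, 101, 84] for k=0..6.
7 cycles of lengths [50, 50, 10, 10, 2, 2, 1].
125 − 7 = 118 transpositions; sign(π) = (−1)^118 = +1.
(59|125)_J = +1 (Zolotarev's lemma cross-check).

+1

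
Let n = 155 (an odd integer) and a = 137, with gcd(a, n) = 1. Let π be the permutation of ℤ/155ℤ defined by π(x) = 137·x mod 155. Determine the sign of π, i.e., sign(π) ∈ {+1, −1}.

+1

Start at x=121: 121 → 147 → 144 → 43 → 1 → 137 → 14 → … (one orbit).
5 cycles of lengths [60, 60, 30, 4, 1].
Σ(ℓ_i−1) = 155−5 = 150; sign = (−1)^150 = +1.
The Jacobi symbol (137|155) = +1 (Zolotarev) agrees.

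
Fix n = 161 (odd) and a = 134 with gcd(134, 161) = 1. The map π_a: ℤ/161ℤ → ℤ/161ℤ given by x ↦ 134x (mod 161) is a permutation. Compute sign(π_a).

Start at x=106: 106 → 36 → 155 → 1 → 134 → 85 → 120 → … (one orbit).
Cycle lengths of π_134 on ℤ/161ℤ: [22, 22, 22, 22, 22, 22, 22, 1, 1, 1, 1, 1, 1, 1]; 14 cycles in total.
161 − 14 = 147 transpositions; sign(π) = (−1)^147 = -1.

-1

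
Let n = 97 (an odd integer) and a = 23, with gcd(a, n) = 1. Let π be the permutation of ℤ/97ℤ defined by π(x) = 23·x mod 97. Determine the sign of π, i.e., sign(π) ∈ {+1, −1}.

Start at x=47: 47 → 14 → 31 → 34 → 6 → 41 → 70 → … (one orbit).
The orbit structure of x ↦ 23x mod 97: 2 orbits of sizes [96, 1].
2 cycles on 97: each ℓ→(−1)^(ℓ−1), product (−1)^95 = -1.
Check: (23/97) = -1 by Zolotarev.

-1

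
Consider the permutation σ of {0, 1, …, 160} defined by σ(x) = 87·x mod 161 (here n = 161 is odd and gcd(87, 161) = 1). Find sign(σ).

-1

Start at x=151: 151 → 96 → 141 → 31 → 121 → 62 → 81 → … (one orbit).
The orbit structure of x ↦ 87x mod 161: 6 orbits of sizes [66, 66, 11, 11, 6, 1].
6 cycles on 161: each ℓ→(−1)^(ℓ−1), product (−1)^155 = -1.
Zolotarev: (87|161) = -1, matching the cycle-count sign.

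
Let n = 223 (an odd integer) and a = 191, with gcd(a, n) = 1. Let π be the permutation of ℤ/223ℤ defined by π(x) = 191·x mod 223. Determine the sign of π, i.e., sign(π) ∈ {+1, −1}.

Start at x=132: 132 → 13 → 30 → 155 → 169 → 167 → 8 → … (one orbit).
π_191 has 4 disjoint cycles with lengths [74, 74, 74, 1] on {0,…,222}.
4 cycles on 223: each ℓ→(−1)^(ℓ−1), product (−1)^219 = -1.

-1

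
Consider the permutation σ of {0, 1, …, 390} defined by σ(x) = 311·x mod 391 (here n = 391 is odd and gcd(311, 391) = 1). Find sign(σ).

Trace 9: π^k(9) = [9, 62, 123, 326, 117, 24, 35] for k=0..6.
Decompose π into cycles: lengths [176, 176, 16, 11, 11, 1] (6 cycles, including the fixed point 0).
n − c = 391 − 6 = 385; sign = (−1)^385 = -1.

-1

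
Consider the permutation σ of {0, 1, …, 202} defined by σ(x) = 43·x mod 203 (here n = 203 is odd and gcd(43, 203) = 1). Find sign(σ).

Trace 22: π^k(22) = [22, 134, 78, 106, 92, 99, 197] for k=0..6.
Decompose π into cycles: lengths [28, 28, 28, 28, 28, 28, 28, 1, 1, 1, 1, 1, 1, 1] (14 cycles, including the fixed point 0).
n − c = 203 − 14 = 189; sign = (−1)^189 = -1.
Via Zolotarev, sign(π_{43}) = (43|203) = -1.

-1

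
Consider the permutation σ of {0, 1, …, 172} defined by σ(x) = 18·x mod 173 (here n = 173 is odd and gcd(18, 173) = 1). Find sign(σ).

Start at x=150: 150 → 105 → 160 → 112 → 113 → 131 → 109 → … (one orbit).
Cycle type of π: 172 + 1; total 2 cycles.
173 − 2 = 171 transpositions; sign(π) = (−1)^171 = -1.
Check: (18/173) = -1 by Zolotarev.

-1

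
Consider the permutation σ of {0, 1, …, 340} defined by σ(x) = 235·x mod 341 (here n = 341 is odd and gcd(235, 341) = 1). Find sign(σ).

+1

Orbit of 317 under x↦235x: [317, 157, 67, 59, 225, 20, 267]… (length divides ord_341(235)).
Cycle type of π: 15×22 + 5×2 + 1; total 25 cycles.
25 cycles on 341: each ℓ→(−1)^(ℓ−1), product (−1)^316 = +1.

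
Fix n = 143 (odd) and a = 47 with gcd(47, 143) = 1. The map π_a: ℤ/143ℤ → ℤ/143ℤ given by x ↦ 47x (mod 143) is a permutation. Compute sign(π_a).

-1

Trace 86: π^k(86) = [86, 38, 70, 1, 47, 64, 5] for k=0..6.
π_47 has 12 disjoint cycles with lengths [20, 20, 20, 20, 20, 20, 5, 5, 4, 4, 4, 1] on {0,…,142}.
With 12 cycles on 143 points, sign = (−1)^{143−12} = -1.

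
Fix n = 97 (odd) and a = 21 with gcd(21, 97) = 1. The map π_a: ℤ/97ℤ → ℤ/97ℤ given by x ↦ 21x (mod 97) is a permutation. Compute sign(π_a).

Trace 62: π^k(62) = [62, 41, 85, 39, 43, 30, 48] for k=0..6.
π_21 has 2 disjoint cycles with lengths [96, 1] on {0,…,96}.
n − c = 97 − 2 = 95; sign = (−1)^95 = -1.
Via Zolotarev, sign(π_{21}) = (21|97) = -1.

-1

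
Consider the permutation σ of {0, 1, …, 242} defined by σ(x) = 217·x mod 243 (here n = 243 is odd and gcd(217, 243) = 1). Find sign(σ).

+1

Start at x=217: 217 → 190 → 163 → 136 → 109 → 82 → 55 → … (one orbit).
Cycle lengths of π_217 on ℤ/243ℤ: [9, 9, 9, 9, 9, 9, 9, 9, 9, 9, 9, 9, 9, 9, 9, 9, 9, 9, 3, 3, 3, 3, 3, 3, 3, 3, 3, 3, 3, 3, 3, 3, 3, 3, 3, 3, 1, 1, 1, 1, 1, 1, 1, 1, 1, 1, 1, 1, 1, 1, 1, 1, 1, 1, 1, 1, 1, 1, 1, 1, 1, 1, 1]; 63 cycles in total.
63 cycles on 243: each ℓ→(−1)^(ℓ−1), product (−1)^180 = +1.
(217|243)_J = +1 (Zolotarev's lemma cross-check).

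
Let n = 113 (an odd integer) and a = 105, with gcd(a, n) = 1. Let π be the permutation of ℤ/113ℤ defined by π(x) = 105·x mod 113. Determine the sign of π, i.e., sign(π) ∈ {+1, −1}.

Trace 97: π^k(97) = [97, 15, 106, 56, 4, 81, 30] for k=0..6.
Cycle type of π: 28×4 + 1; total 5 cycles.
5 cycles on 113: each ℓ→(−1)^(ℓ−1), product (−1)^108 = +1.

+1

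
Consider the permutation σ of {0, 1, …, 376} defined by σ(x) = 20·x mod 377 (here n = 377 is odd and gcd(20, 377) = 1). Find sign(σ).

Orbit of 313 under x↦20x: [313, 228, 36, 343, 74, 349, 194]… (length divides ord_377(20)).
Decompose π into cycles: lengths [84, 84, 84, 84, 12, 7, 7, 7, 7, 1] (10 cycles, including the fixed point 0).
Σ(ℓ_i−1) = 377−10 = 367; sign = (−1)^367 = -1.

-1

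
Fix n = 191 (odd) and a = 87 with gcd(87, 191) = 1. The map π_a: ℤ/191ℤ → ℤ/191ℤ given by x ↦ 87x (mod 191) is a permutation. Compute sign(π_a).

-1

Orbit of 84 under x↦87x: [84, 50, 148, 79, 188, 121, 22]… (length divides ord_191(87)).
Cycle type of π: 190 + 1; total 2 cycles.
191 − 2 = 189 transpositions; sign(π) = (−1)^189 = -1.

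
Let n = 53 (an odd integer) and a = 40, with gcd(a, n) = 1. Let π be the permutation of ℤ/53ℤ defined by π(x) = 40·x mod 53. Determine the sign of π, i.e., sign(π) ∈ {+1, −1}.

+1

Start at x=15: 15 → 17 → 44 → 11 → 16 → 4 → 1 → … (one orbit).
Decompose π into cycles: lengths [26, 26, 1] (3 cycles, including the fixed point 0).
53 − 3 = 50 transpositions; sign(π) = (−1)^50 = +1.
Zolotarev: (40|53) = +1, matching the cycle-count sign.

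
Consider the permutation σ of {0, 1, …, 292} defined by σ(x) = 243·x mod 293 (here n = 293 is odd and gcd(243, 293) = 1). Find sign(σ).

-1

Orbit of 25 under x↦243x: [25, 215, 91, 138, 132, 139, 82]… (length divides ord_293(243)).
π_243 has 2 disjoint cycles with lengths [292, 1] on {0,…,292}.
2 cycles on 293: each ℓ→(−1)^(ℓ−1), product (−1)^291 = -1.
Via Zolotarev, sign(π_{243}) = (243|293) = -1.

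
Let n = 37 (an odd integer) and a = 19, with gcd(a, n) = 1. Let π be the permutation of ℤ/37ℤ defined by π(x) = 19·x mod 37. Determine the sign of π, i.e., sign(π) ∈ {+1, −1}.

-1

Start at x=29: 29 → 33 → 35 → 36 → 18 → 9 → 23 → … (one orbit).
2 cycles of lengths [36, 1].
2 cycles on 37: each ℓ→(−1)^(ℓ−1), product (−1)^35 = -1.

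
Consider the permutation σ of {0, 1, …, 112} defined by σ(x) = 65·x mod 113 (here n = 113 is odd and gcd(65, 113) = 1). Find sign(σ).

-1

Orbit of 98 under x↦65x: [98, 42, 18, 40, 1, 65, 44]… (length divides ord_113(65)).
8 cycles of lengths [16, 16, 16, 16, 16, 16, 16, 1].
With 8 cycles on 113 points, sign = (−1)^{113−8} = -1.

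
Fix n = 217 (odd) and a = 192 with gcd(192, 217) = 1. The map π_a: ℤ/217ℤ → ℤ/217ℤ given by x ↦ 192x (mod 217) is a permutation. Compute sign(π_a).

+1

Start at x=191: 191 → 216 → 25 → 26 → 1 → 192 → 191 (one orbit).
π_192 has 37 disjoint cycles with lengths [6, 6, 6, 6, 6, 6, 6, 6, 6, 6, 6, 6, 6, 6, 6, 6, 6, 6, 6, 6, 6, 6, 6, 6, 6, 6, 6, 6, 6, 6, 6, 6, 6, 6, 6, 6, 1] on {0,…,216}.
With 37 cycles on 217 points, sign = (−1)^{217−37} = +1.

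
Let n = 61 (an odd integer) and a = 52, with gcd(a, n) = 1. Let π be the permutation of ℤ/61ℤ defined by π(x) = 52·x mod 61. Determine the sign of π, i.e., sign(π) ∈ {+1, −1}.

+1

Trace 20: π^k(20) = [20, 3, 34, 60, 9, 41, 58] for k=0..6.
7 cycles of lengths [10, 10, 10, 10, 10, 10, 1].
With 7 cycles on 61 points, sign = (−1)^{61−7} = +1.
(52|61)_J = +1 (Zolotarev's lemma cross-check).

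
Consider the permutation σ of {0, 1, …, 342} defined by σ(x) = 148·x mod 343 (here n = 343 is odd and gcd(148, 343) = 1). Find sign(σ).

+1

Orbit of 295 under x↦148x: [295, 99, 246, 50, 197, 1, 148]… (length divides ord_343(148)).
91 cycles of lengths [7, 7, 7, 7, 7, 7, 7, 7, 7, 7, 7, 7, 7, 7, 7, 7, 7, 7, 7, 7, 7, 7, 7, 7, 7, 7, 7, 7, 7, 7, 7, 7, 7, 7, 7, 7, 7, 7, 7, 7, 7, 7, 1, 1, 1, 1, 1, 1, 1, 1, 1, 1, 1, 1, 1, 1, 1, 1, 1, 1, 1, 1, 1, 1, 1, 1, 1, 1, 1, 1, 1, 1, 1, 1, 1, 1, 1, 1, 1, 1, 1, 1, 1, 1, 1, 1, 1, 1, 1, 1, 1].
343 − 91 = 252 transpositions; sign(π) = (−1)^252 = +1.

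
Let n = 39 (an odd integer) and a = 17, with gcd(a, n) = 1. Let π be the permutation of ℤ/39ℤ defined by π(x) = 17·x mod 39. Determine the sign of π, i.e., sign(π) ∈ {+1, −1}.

-1

Trace 38: π^k(38) = [38, 22, 23, 1, 17, 16] for k=0..5.
The orbit structure of x ↦ 17x mod 39: 8 orbits of sizes [6, 6, 6, 6, 6, 6, 2, 1].
n − c = 39 − 8 = 31; sign = (−1)^31 = -1.
Zolotarev: (17|39) = -1, matching the cycle-count sign.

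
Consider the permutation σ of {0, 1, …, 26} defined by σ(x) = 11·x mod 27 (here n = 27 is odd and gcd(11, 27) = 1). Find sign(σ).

Trace 2: π^k(2) = [2, 22, 26, 16, 14, 19, 20] for k=0..6.
π_11 has 4 disjoint cycles with lengths [18, 6, 2, 1] on {0,…,26}.
Σ(ℓ_i−1) = 27−4 = 23; sign = (−1)^23 = -1.
Zolotarev: (11|27) = -1, matching the cycle-count sign.

-1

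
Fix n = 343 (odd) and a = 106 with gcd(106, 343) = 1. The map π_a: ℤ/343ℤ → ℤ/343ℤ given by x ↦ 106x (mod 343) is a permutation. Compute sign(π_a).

Start at x=288: 288 → 1 → 106 → 260 → 120 → 29 → 330 → … (one orbit).
Cycle type of π: 49×6 + 7×6 + 1×7; total 19 cycles.
n − c = 343 − 19 = 324; sign = (−1)^324 = +1.
(106|343)_J = +1 (Zolotarev's lemma cross-check).

+1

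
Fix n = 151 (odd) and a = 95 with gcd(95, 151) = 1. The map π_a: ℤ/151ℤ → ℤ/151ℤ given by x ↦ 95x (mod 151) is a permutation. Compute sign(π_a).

Start at x=110: 110 → 31 → 76 → 123 → 58 → 74 → 84 → … (one orbit).
π_95 has 3 disjoint cycles with lengths [75, 75, 1] on {0,…,150}.
3 cycles on 151: each ℓ→(−1)^(ℓ−1), product (−1)^148 = +1.
Zolotarev: (95|151) = +1, matching the cycle-count sign.

+1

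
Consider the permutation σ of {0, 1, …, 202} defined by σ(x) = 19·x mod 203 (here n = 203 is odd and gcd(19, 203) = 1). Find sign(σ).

+1

Start at x=151: 151 → 27 → 107 → 3 → 57 → 68 → 74 → … (one orbit).
5 cycles of lengths [84, 84, 28, 6, 1].
sign(π) = (−1)^{n − #cycles} = (−1)^{203−5} = (−1)^198 = +1.
The Jacobi symbol (19|203) = +1 (Zolotarev) agrees.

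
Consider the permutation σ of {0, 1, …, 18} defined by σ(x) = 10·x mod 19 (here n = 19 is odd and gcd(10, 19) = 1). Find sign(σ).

-1

Start at x=8: 8 → 4 → 2 → 1 → 10 → 5 → 12 → … (one orbit).
Decompose π into cycles: lengths [18, 1] (2 cycles, including the fixed point 0).
n − c = 19 − 2 = 17; sign = (−1)^17 = -1.
(10|19)_J = -1 (Zolotarev's lemma cross-check).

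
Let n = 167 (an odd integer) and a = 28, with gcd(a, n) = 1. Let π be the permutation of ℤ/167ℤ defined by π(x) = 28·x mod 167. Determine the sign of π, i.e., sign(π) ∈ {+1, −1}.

Start at x=133: 133 → 50 → 64 → 122 → 76 → 124 → 132 → … (one orbit).
π_28 has 3 disjoint cycles with lengths [83, 83, 1] on {0,…,166}.
With 3 cycles on 167 points, sign = (−1)^{167−3} = +1.
(28|167)_J = +1 (Zolotarev's lemma cross-check).

+1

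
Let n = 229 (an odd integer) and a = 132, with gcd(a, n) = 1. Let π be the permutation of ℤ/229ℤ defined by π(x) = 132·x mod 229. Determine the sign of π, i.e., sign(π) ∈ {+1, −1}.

+1

Start at x=180: 180 → 173 → 165 → 25 → 94 → 42 → 48 → … (one orbit).
Decompose π into cycles: lengths [57, 57, 57, 57, 1] (5 cycles, including the fixed point 0).
n − c = 229 − 5 = 224; sign = (−1)^224 = +1.
(132|229)_J = +1 (Zolotarev's lemma cross-check).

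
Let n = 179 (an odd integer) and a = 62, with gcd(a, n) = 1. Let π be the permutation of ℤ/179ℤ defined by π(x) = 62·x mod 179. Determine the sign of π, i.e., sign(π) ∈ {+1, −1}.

Trace 64: π^k(64) = [64, 30, 70, 44, 43, 160, 75] for k=0..6.
Cycle lengths of π_62 on ℤ/179ℤ: [178, 1]; 2 cycles in total.
sign(π) = (−1)^{n − #cycles} = (−1)^{179−2} = (−1)^177 = -1.

-1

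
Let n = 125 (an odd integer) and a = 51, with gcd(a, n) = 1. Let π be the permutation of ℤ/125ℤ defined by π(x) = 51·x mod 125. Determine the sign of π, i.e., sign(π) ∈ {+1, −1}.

Start at x=51: 51 → 101 → 26 → 76 → 1 → 51 (one orbit).
Cycle type of π: 5×20 + 1×25; total 45 cycles.
Σ(ℓ_i−1) = 125−45 = 80; sign = (−1)^80 = +1.
Check: (51/125) = +1 by Zolotarev.

+1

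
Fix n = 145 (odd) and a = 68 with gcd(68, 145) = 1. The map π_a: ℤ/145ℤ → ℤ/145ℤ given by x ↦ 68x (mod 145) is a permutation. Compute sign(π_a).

+1

Start at x=127: 127 → 81 → 143 → 9 → 32 → 1 → 68 → … (one orbit).
7 cycles of lengths [28, 28, 28, 28, 28, 4, 1].
Σ(ℓ_i−1) = 145−7 = 138; sign = (−1)^138 = +1.
Via Zolotarev, sign(π_{68}) = (68|145) = +1.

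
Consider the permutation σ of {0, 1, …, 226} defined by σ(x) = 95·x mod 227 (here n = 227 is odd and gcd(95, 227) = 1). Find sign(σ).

-1

Orbit of 186 under x↦95x: [186, 191, 212, 164, 144, 60, 25]… (length divides ord_227(95)).
Cycle lengths of π_95 on ℤ/227ℤ: [226, 1]; 2 cycles in total.
2 cycles on 227: each ℓ→(−1)^(ℓ−1), product (−1)^225 = -1.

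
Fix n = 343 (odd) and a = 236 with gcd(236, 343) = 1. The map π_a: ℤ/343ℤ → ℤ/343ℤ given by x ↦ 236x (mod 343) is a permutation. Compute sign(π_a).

Start at x=157: 157 → 8 → 173 → 11 → 195 → 58 → 311 → … (one orbit).
Cycle lengths of π_236 on ℤ/343ℤ: [294, 42, 6, 1]; 4 cycles in total.
4 cycles on 343: each ℓ→(−1)^(ℓ−1), product (−1)^339 = -1.

-1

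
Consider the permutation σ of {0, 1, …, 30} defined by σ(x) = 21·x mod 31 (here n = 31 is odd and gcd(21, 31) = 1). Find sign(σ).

Trace 7: π^k(7) = [7, 23, 18, 6, 2, 11, 14] for k=0..6.
Cycle lengths of π_21 on ℤ/31ℤ: [30, 1]; 2 cycles in total.
2 cycles on 31: each ℓ→(−1)^(ℓ−1), product (−1)^29 = -1.
Check: (21/31) = -1 by Zolotarev.

-1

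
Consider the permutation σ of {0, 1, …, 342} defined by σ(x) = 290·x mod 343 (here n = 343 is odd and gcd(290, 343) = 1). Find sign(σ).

-1

Trace 75: π^k(75) = [75, 141, 73, 247, 286, 277, 68] for k=0..6.
π_290 has 4 disjoint cycles with lengths [294, 42, 6, 1] on {0,…,342}.
Σ(ℓ_i−1) = 343−4 = 339; sign = (−1)^339 = -1.
Check: (290/343) = -1 by Zolotarev.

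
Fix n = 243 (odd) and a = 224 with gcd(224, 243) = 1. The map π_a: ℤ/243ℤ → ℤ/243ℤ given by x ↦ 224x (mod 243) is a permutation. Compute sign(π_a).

Start at x=55: 55 → 170 → 172 → 134 → 127 → 17 → 163 → … (one orbit).
The orbit structure of x ↦ 224x mod 243: 14 orbits of sizes [54, 54, 54, 18, 18, 18, 6, 6, 6, 2, 2, 2, 2, 1].
n − c = 243 − 14 = 229; sign = (−1)^229 = -1.

-1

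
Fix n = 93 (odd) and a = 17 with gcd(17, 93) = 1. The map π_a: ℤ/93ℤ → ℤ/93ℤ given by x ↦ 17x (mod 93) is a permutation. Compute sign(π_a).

+1

Trace 77: π^k(77) = [77, 7, 26, 70, 74, 49, 89] for k=0..6.
5 cycles of lengths [30, 30, 30, 2, 1].
n − c = 93 − 5 = 88; sign = (−1)^88 = +1.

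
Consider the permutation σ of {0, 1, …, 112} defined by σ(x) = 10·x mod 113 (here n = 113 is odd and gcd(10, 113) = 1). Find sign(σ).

Trace 70: π^k(70) = [70, 22, 107, 53, 78, 102, 3] for k=0..6.
Cycle lengths of π_10 on ℤ/113ℤ: [112, 1]; 2 cycles in total.
sign(π) = (−1)^{n − #cycles} = (−1)^{113−2} = (−1)^111 = -1.

-1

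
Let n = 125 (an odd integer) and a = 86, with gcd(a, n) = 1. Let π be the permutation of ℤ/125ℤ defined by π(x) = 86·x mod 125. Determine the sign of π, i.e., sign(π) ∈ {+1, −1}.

Start at x=66: 66 → 51 → 11 → 71 → 106 → 116 → 101 → … (one orbit).
The orbit structure of x ↦ 86x mod 125: 13 orbits of sizes [25, 25, 25, 25, 5, 5, 5, 5, 1, 1, 1, 1, 1].
n − c = 125 − 13 = 112; sign = (−1)^112 = +1.

+1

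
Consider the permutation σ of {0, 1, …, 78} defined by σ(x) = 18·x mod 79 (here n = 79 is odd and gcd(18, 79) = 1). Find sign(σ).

+1

Trace 38: π^k(38) = [38, 52, 67, 21, 62, 10, 22] for k=0..6.
π_18 has 7 disjoint cycles with lengths [13, 13, 13, 13, 13, 13, 1] on {0,…,78}.
79 − 7 = 72 transpositions; sign(π) = (−1)^72 = +1.
(18|79)_J = +1 (Zolotarev's lemma cross-check).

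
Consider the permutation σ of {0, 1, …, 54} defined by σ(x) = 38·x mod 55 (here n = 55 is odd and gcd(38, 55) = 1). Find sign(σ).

Start at x=37: 37 → 31 → 23 → 49 → 47 → 26 → 53 → … (one orbit).
π_38 has 6 disjoint cycles with lengths [20, 20, 5, 5, 4, 1] on {0,…,54}.
55 − 6 = 49 transpositions; sign(π) = (−1)^49 = -1.
The Jacobi symbol (38|55) = -1 (Zolotarev) agrees.

-1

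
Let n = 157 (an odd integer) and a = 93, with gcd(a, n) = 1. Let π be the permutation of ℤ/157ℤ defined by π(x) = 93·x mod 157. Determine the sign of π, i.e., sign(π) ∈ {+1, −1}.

Orbit of 93 under x↦93x: [93, 14, 46, 39, 16, 75, 67]… (length divides ord_157(93)).
π_93 has 13 disjoint cycles with lengths [13, 13, 13, 13, 13, 13, 13, 13, 13, 13, 13, 13, 1] on {0,…,156}.
13 cycles on 157: each ℓ→(−1)^(ℓ−1), product (−1)^144 = +1.

+1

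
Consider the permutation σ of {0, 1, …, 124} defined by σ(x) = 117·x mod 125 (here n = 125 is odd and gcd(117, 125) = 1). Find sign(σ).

-1

Trace 14: π^k(14) = [14, 13, 21, 82, 94, 123, 16] for k=0..6.
π_117 has 4 disjoint cycles with lengths [100, 20, 4, 1] on {0,…,124}.
sign(π) = (−1)^{n − #cycles} = (−1)^{125−4} = (−1)^121 = -1.
(117|125)_J = -1 (Zolotarev's lemma cross-check).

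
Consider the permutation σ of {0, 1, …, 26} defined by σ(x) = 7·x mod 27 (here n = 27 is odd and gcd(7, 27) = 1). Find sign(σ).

+1

Start at x=25: 25 → 13 → 10 → 16 → 4 → 1 → 7 → … (one orbit).
Cycle lengths of π_7 on ℤ/27ℤ: [9, 9, 3, 3, 1, 1, 1]; 7 cycles in total.
7 cycles on 27: each ℓ→(−1)^(ℓ−1), product (−1)^20 = +1.
Check: (7/27) = +1 by Zolotarev.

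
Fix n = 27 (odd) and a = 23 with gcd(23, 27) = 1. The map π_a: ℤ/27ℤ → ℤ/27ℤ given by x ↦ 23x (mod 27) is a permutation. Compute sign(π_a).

-1

Orbit of 13 under x↦23x: [13, 2, 19, 5, 7, 26, 4]… (length divides ord_27(23)).
4 cycles of lengths [18, 6, 2, 1].
n − c = 27 − 4 = 23; sign = (−1)^23 = -1.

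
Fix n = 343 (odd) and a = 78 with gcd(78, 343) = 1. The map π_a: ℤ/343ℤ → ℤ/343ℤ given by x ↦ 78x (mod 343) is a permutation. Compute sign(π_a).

Start at x=57: 57 → 330 → 15 → 141 → 22 → 1 → 78 → … (one orbit).
19 cycles of lengths [49, 49, 49, 49, 49, 49, 7, 7, 7, 7, 7, 7, 1, 1, 1, 1, 1, 1, 1].
With 19 cycles on 343 points, sign = (−1)^{343−19} = +1.
The Jacobi symbol (78|343) = +1 (Zolotarev) agrees.

+1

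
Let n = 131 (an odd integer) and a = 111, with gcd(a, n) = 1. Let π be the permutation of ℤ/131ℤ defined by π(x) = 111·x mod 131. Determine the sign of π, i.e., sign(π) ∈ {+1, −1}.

Trace 103: π^k(103) = [103, 36, 66, 121, 69, 61, 90] for k=0..6.
The orbit structure of x ↦ 111x mod 131: 2 orbits of sizes [130, 1].
sign(π) = (−1)^{n − #cycles} = (−1)^{131−2} = (−1)^129 = -1.
Zolotarev: (111|131) = -1, matching the cycle-count sign.

-1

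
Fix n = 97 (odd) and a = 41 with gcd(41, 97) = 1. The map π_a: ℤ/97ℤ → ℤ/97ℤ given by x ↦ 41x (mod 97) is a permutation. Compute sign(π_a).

-1

Orbit of 4 under x↦41x: [4, 67, 31, 10, 22, 29, 25]… (length divides ord_97(41)).
Cycle type of π: 96 + 1; total 2 cycles.
sign(π) = (−1)^{n − #cycles} = (−1)^{97−2} = (−1)^95 = -1.
Zolotarev: (41|97) = -1, matching the cycle-count sign.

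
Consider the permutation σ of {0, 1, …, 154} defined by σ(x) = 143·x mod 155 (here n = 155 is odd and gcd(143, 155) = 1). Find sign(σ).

Start at x=56: 56 → 103 → 4 → 107 → 111 → 63 → 19 → … (one orbit).
6 cycles of lengths [60, 60, 15, 15, 4, 1].
n − c = 155 − 6 = 149; sign = (−1)^149 = -1.
The Jacobi symbol (143|155) = -1 (Zolotarev) agrees.

-1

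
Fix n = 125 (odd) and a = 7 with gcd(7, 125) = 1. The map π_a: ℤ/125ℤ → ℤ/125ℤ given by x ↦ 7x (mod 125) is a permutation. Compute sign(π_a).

Orbit of 18 under x↦7x: [18, 1, 7, 49, 93, 26, 57]… (length divides ord_125(7)).
12 cycles of lengths [20, 20, 20, 20, 20, 4, 4, 4, 4, 4, 4, 1].
With 12 cycles on 125 points, sign = (−1)^{125−12} = -1.
The Jacobi symbol (7|125) = -1 (Zolotarev) agrees.

-1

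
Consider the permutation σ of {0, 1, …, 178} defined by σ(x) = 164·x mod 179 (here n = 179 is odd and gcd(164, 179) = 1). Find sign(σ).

-1

Orbit of 128 under x↦164x: [128, 49, 160, 106, 21, 43, 71]… (length divides ord_179(164)).
Decompose π into cycles: lengths [178, 1] (2 cycles, including the fixed point 0).
n − c = 179 − 2 = 177; sign = (−1)^177 = -1.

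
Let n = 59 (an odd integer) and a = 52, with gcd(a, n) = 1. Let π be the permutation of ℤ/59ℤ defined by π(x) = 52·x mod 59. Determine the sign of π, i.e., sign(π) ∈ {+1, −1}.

-1

Trace 12: π^k(12) = [12, 34, 57, 14, 20, 37, 36] for k=0..6.
π_52 has 2 disjoint cycles with lengths [58, 1] on {0,…,58}.
sign(π) = (−1)^{n − #cycles} = (−1)^{59−2} = (−1)^57 = -1.
(52|59)_J = -1 (Zolotarev's lemma cross-check).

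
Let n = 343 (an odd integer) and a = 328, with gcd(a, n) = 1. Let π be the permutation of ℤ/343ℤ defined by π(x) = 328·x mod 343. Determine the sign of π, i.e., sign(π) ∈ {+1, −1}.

Trace 83: π^k(83) = [83, 127, 153, 106, 125, 183, 342] for k=0..6.
Cycle type of π: 98×3 + 14×3 + 2×3 + 1; total 10 cycles.
343 − 10 = 333 transpositions; sign(π) = (−1)^333 = -1.

-1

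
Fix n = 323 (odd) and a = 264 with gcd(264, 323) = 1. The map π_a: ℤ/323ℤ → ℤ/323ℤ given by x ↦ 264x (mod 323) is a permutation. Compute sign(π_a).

Start at x=121: 121 → 290 → 9 → 115 → 321 → 118 → 144 → … (one orbit).
The orbit structure of x ↦ 264x mod 323: 9 orbits of sizes [72, 72, 72, 72, 9, 9, 8, 8, 1].
sign(π) = (−1)^{n − #cycles} = (−1)^{323−9} = (−1)^314 = +1.
Zolotarev: (264|323) = +1, matching the cycle-count sign.

+1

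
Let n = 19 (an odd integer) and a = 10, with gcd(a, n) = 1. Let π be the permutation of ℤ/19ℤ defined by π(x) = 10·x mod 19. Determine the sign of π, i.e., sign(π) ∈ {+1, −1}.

-1

Start at x=15: 15 → 17 → 18 → 9 → 14 → 7 → 13 → … (one orbit).
Decompose π into cycles: lengths [18, 1] (2 cycles, including the fixed point 0).
n − c = 19 − 2 = 17; sign = (−1)^17 = -1.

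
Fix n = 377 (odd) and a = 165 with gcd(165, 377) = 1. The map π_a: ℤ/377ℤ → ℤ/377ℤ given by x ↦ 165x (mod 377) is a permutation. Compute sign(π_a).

Trace 315: π^k(315) = [315, 326, 256, 16, 1, 165, 81] for k=0..6.
Cycle type of π: 21×16 + 7×4 + 3×4 + 1; total 25 cycles.
Σ(ℓ_i−1) = 377−25 = 352; sign = (−1)^352 = +1.
Zolotarev: (165|377) = +1, matching the cycle-count sign.

+1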